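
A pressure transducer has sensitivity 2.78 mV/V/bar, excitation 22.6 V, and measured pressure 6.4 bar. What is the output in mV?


Output = sensitivity * Vex * P.
Vout = 2.78 * 22.6 * 6.4
Vout = 62.828 * 6.4
Vout = 402.1 mV

402.1 mV


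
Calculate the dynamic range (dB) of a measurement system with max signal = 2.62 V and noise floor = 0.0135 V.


Dynamic range = 20 * log10(Vmax / Vnoise).
DR = 20 * log10(2.62 / 0.0135)
DR = 20 * log10(194.07)
DR = 45.76 dB

45.76 dB


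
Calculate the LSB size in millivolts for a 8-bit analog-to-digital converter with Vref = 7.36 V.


The resolution (LSB) of an ADC is Vref / 2^n.
LSB = 7.36 / 2^8
LSB = 7.36 / 256
LSB = 0.02875 V = 28.75 mV

28.75 mV


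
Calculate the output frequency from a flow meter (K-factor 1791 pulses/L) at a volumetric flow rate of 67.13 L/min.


Frequency = K * Q / 60 (converting L/min to L/s).
f = 1791 * 67.13 / 60
f = 120229.83 / 60
f = 2003.83 Hz

2003.83 Hz


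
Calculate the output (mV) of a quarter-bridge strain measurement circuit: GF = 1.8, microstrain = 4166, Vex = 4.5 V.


Quarter bridge output: Vout = (GF * epsilon * Vex) / 4.
Vout = (1.8 * 4166e-6 * 4.5) / 4
Vout = 0.0337446 / 4 V
Vout = 0.00843615 V = 8.4361 mV

8.4361 mV


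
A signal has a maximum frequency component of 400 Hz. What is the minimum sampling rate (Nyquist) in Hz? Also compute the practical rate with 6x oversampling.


By Nyquist theorem, fs_min = 2 * fmax.
fs_min = 2 * 400 = 800 Hz
Practical rate = 6 * fs_min = 6 * 800 = 4800 Hz

fs_min = 800 Hz, fs_practical = 4800 Hz


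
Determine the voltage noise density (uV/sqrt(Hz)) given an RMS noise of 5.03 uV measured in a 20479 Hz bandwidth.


Noise spectral density = Vrms / sqrt(BW).
NSD = 5.03 / sqrt(20479)
NSD = 5.03 / 143.1049
NSD = 0.0351 uV/sqrt(Hz)

0.0351 uV/sqrt(Hz)


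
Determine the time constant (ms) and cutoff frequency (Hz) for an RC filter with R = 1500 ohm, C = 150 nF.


Time constant: tau = R * C.
tau = 1500 * 1.50e-07 = 0.000225 s
tau = 0.225 ms
Cutoff frequency: fc = 1 / (2*pi*R*C).
fc = 1 / (2*pi*0.000225) = 707.36 Hz

tau = 0.225 ms, fc = 707.36 Hz


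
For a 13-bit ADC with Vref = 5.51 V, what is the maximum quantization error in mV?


The maximum quantization error is +/- LSB/2.
LSB = Vref / 2^n = 5.51 / 8192 = 0.00067261 V
Max error = LSB / 2 = 0.00067261 / 2 = 0.0003363 V
Max error = 0.3363 mV

0.3363 mV


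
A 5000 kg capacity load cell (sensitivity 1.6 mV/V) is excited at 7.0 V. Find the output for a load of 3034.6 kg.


Vout = rated_output * Vex * (load / capacity).
Vout = 1.6 * 7.0 * (3034.6 / 5000)
Vout = 1.6 * 7.0 * 0.60692
Vout = 6.798 mV

6.798 mV


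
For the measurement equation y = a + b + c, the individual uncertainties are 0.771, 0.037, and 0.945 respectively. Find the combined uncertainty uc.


For a sum of independent quantities, uc = sqrt(u1^2 + u2^2 + u3^2).
uc = sqrt(0.771^2 + 0.037^2 + 0.945^2)
uc = sqrt(0.594441 + 0.001369 + 0.893025)
uc = 1.2202

1.2202


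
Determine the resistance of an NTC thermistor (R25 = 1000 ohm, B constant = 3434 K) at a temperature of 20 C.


NTC thermistor equation: Rt = R25 * exp(B * (1/T - 1/T25)).
T in Kelvin: 293.15 K, T25 = 298.15 K
1/T - 1/T25 = 1/293.15 - 1/298.15 = 5.721e-05
B * (1/T - 1/T25) = 3434 * 5.721e-05 = 0.1964
Rt = 1000 * exp(0.1964) = 1217.1 ohm

1217.1 ohm


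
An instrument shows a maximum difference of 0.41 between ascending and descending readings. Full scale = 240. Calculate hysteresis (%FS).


Hysteresis = (max difference / full scale) * 100%.
H = (0.41 / 240) * 100
H = 0.171 %FS

0.171 %FS


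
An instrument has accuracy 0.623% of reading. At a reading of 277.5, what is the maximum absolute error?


Absolute error = (accuracy% / 100) * reading.
Error = (0.623 / 100) * 277.5
Error = 0.00623 * 277.5
Error = 1.7288

1.7288


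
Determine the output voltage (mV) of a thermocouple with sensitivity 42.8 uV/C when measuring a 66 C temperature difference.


The thermocouple output V = sensitivity * dT.
V = 42.8 uV/C * 66 C
V = 2824.8 uV
V = 2.825 mV

2.825 mV


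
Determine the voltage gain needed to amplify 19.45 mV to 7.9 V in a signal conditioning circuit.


Gain = Vout / Vin (converting to same units).
G = 7.9 V / 19.45 mV
G = 7900.0 mV / 19.45 mV
G = 406.17

406.17


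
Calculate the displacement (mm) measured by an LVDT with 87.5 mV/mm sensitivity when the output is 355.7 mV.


Displacement = Vout / sensitivity.
d = 355.7 / 87.5
d = 4.065 mm

4.065 mm


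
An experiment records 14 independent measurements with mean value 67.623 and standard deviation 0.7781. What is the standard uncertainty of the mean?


The standard uncertainty for Type A evaluation is u = s / sqrt(n).
u = 0.7781 / sqrt(14)
u = 0.7781 / 3.7417
u = 0.208

0.208


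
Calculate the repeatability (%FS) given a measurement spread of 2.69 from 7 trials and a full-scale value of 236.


Repeatability = (spread / full scale) * 100%.
R = (2.69 / 236) * 100
R = 1.14 %FS

1.14 %FS


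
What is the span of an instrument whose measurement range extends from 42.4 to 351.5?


Span = upper range - lower range.
Span = 351.5 - (42.4)
Span = 309.1

309.1


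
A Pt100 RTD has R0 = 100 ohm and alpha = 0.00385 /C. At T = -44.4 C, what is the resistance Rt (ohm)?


The RTD equation: Rt = R0 * (1 + alpha * T).
Rt = 100 * (1 + 0.00385 * -44.4)
Rt = 100 * (1 + -0.17094)
Rt = 100 * 0.82906
Rt = 82.906 ohm

82.906 ohm


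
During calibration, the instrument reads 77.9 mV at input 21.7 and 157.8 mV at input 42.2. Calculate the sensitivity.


Sensitivity = (y2 - y1) / (x2 - x1).
S = (157.8 - 77.9) / (42.2 - 21.7)
S = 79.9 / 20.5
S = 3.8976 mV/unit

3.8976 mV/unit


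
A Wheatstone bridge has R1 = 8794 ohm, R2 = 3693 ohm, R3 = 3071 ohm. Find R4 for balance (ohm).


At balance: R1*R4 = R2*R3, so R4 = R2*R3/R1.
R4 = 3693 * 3071 / 8794
R4 = 11341203 / 8794
R4 = 1289.65 ohm

1289.65 ohm


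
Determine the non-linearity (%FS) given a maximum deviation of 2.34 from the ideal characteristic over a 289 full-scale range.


Linearity error = (max deviation / full scale) * 100%.
Linearity = (2.34 / 289) * 100
Linearity = 0.81 %FS

0.81 %FS


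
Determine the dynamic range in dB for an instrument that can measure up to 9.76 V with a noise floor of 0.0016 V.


Dynamic range = 20 * log10(Vmax / Vnoise).
DR = 20 * log10(9.76 / 0.0016)
DR = 20 * log10(6100.0)
DR = 75.71 dB

75.71 dB


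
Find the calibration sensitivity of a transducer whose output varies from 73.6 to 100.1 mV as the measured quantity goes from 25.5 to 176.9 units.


Sensitivity = (y2 - y1) / (x2 - x1).
S = (100.1 - 73.6) / (176.9 - 25.5)
S = 26.5 / 151.4
S = 0.175 mV/unit

0.175 mV/unit


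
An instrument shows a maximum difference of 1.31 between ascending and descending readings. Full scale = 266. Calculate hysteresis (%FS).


Hysteresis = (max difference / full scale) * 100%.
H = (1.31 / 266) * 100
H = 0.492 %FS

0.492 %FS


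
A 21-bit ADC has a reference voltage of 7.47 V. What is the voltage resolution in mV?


The resolution (LSB) of an ADC is Vref / 2^n.
LSB = 7.47 / 2^21
LSB = 7.47 / 2097152
LSB = 3.56e-06 V = 0.00356197 mV

0.00356197 mV


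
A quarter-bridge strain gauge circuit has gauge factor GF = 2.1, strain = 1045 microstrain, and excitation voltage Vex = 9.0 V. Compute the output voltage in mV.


Quarter bridge output: Vout = (GF * epsilon * Vex) / 4.
Vout = (2.1 * 1045e-6 * 9.0) / 4
Vout = 0.0197505 / 4 V
Vout = 0.00493762 V = 4.9376 mV

4.9376 mV


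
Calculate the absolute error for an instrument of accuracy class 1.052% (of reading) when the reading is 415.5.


Absolute error = (accuracy% / 100) * reading.
Error = (1.052 / 100) * 415.5
Error = 0.01052 * 415.5
Error = 4.3711

4.3711


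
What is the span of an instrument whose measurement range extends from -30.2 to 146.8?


Span = upper range - lower range.
Span = 146.8 - (-30.2)
Span = 177.0

177.0


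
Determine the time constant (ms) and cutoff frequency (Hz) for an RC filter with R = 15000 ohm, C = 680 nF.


Time constant: tau = R * C.
tau = 15000 * 6.80e-07 = 0.0102 s
tau = 10.2 ms
Cutoff frequency: fc = 1 / (2*pi*R*C).
fc = 1 / (2*pi*0.0102) = 15.6 Hz

tau = 10.2 ms, fc = 15.6 Hz


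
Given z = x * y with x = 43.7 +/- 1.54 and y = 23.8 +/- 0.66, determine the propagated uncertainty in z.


For a product z = x*y, the relative uncertainty is:
uz/z = sqrt((ux/x)^2 + (uy/y)^2)
Relative uncertainties: ux/x = 1.54/43.7 = 0.03524
uy/y = 0.66/23.8 = 0.027731
z = 43.7 * 23.8 = 1040.1
uz = 1040.1 * sqrt(0.03524^2 + 0.027731^2) = 46.639

46.639


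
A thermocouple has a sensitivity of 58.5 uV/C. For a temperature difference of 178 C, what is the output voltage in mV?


The thermocouple output V = sensitivity * dT.
V = 58.5 uV/C * 178 C
V = 10413.0 uV
V = 10.413 mV

10.413 mV


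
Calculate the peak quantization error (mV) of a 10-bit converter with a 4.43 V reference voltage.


The maximum quantization error is +/- LSB/2.
LSB = Vref / 2^n = 4.43 / 1024 = 0.00432617 V
Max error = LSB / 2 = 0.00432617 / 2 = 0.00216309 V
Max error = 2.1631 mV

2.1631 mV


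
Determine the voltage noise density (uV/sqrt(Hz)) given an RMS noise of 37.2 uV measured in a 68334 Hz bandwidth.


Noise spectral density = Vrms / sqrt(BW).
NSD = 37.2 / sqrt(68334)
NSD = 37.2 / 261.4077
NSD = 0.1423 uV/sqrt(Hz)

0.1423 uV/sqrt(Hz)


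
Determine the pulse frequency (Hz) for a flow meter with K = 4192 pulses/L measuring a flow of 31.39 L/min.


Frequency = K * Q / 60 (converting L/min to L/s).
f = 4192 * 31.39 / 60
f = 131586.88 / 60
f = 2193.11 Hz

2193.11 Hz


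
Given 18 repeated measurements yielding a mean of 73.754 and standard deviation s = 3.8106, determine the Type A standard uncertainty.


The standard uncertainty for Type A evaluation is u = s / sqrt(n).
u = 3.8106 / sqrt(18)
u = 3.8106 / 4.2426
u = 0.8982

0.8982


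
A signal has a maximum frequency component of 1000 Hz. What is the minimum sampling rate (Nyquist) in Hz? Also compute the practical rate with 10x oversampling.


By Nyquist theorem, fs_min = 2 * fmax.
fs_min = 2 * 1000 = 2000 Hz
Practical rate = 10 * fs_min = 10 * 2000 = 20000 Hz

fs_min = 2000 Hz, fs_practical = 20000 Hz


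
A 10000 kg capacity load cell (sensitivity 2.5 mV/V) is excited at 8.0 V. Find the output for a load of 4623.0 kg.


Vout = rated_output * Vex * (load / capacity).
Vout = 2.5 * 8.0 * (4623.0 / 10000)
Vout = 2.5 * 8.0 * 0.4623
Vout = 9.246 mV

9.246 mV


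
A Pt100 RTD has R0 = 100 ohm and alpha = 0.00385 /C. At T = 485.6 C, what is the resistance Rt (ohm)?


The RTD equation: Rt = R0 * (1 + alpha * T).
Rt = 100 * (1 + 0.00385 * 485.6)
Rt = 100 * (1 + 1.86956)
Rt = 100 * 2.86956
Rt = 286.956 ohm

286.956 ohm


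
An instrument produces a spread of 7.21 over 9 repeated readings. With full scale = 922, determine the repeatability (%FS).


Repeatability = (spread / full scale) * 100%.
R = (7.21 / 922) * 100
R = 0.782 %FS

0.782 %FS


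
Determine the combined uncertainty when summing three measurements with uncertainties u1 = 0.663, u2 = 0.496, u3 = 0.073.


For a sum of independent quantities, uc = sqrt(u1^2 + u2^2 + u3^2).
uc = sqrt(0.663^2 + 0.496^2 + 0.073^2)
uc = sqrt(0.439569 + 0.246016 + 0.005329)
uc = 0.8312

0.8312


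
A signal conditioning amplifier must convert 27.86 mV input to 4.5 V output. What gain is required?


Gain = Vout / Vin (converting to same units).
G = 4.5 V / 27.86 mV
G = 4500.0 mV / 27.86 mV
G = 161.52

161.52


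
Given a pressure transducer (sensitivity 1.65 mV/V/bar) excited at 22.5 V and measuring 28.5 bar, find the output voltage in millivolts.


Output = sensitivity * Vex * P.
Vout = 1.65 * 22.5 * 28.5
Vout = 37.125 * 28.5
Vout = 1058.06 mV

1058.06 mV


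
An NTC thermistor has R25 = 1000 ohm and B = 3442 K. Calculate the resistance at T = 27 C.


NTC thermistor equation: Rt = R25 * exp(B * (1/T - 1/T25)).
T in Kelvin: 300.15 K, T25 = 298.15 K
1/T - 1/T25 = 1/300.15 - 1/298.15 = -2.235e-05
B * (1/T - 1/T25) = 3442 * -2.235e-05 = -0.0769
Rt = 1000 * exp(-0.0769) = 926.0 ohm

926.0 ohm


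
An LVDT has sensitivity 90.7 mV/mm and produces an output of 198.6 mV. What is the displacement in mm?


Displacement = Vout / sensitivity.
d = 198.6 / 90.7
d = 2.19 mm

2.19 mm


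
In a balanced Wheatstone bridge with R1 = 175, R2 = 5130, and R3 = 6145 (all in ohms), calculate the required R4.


At balance: R1*R4 = R2*R3, so R4 = R2*R3/R1.
R4 = 5130 * 6145 / 175
R4 = 31523850 / 175
R4 = 180136.29 ohm

180136.29 ohm


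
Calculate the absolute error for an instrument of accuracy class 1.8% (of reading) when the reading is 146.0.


Absolute error = (accuracy% / 100) * reading.
Error = (1.8 / 100) * 146.0
Error = 0.018 * 146.0
Error = 2.628

2.628


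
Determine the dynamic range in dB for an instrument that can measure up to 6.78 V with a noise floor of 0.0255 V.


Dynamic range = 20 * log10(Vmax / Vnoise).
DR = 20 * log10(6.78 / 0.0255)
DR = 20 * log10(265.88)
DR = 48.49 dB

48.49 dB


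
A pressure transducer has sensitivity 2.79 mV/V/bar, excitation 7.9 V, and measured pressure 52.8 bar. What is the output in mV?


Output = sensitivity * Vex * P.
Vout = 2.79 * 7.9 * 52.8
Vout = 22.041 * 52.8
Vout = 1163.76 mV

1163.76 mV


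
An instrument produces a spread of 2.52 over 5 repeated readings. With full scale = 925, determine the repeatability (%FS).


Repeatability = (spread / full scale) * 100%.
R = (2.52 / 925) * 100
R = 0.272 %FS

0.272 %FS


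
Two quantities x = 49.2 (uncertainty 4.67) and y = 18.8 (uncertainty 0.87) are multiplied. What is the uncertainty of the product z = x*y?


For a product z = x*y, the relative uncertainty is:
uz/z = sqrt((ux/x)^2 + (uy/y)^2)
Relative uncertainties: ux/x = 4.67/49.2 = 0.094919
uy/y = 0.87/18.8 = 0.046277
z = 49.2 * 18.8 = 925.0
uz = 925.0 * sqrt(0.094919^2 + 0.046277^2) = 97.675

97.675


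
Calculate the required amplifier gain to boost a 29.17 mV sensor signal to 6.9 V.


Gain = Vout / Vin (converting to same units).
G = 6.9 V / 29.17 mV
G = 6900.0 mV / 29.17 mV
G = 236.54

236.54


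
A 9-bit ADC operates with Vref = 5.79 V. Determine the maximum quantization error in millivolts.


The maximum quantization error is +/- LSB/2.
LSB = Vref / 2^n = 5.79 / 512 = 0.01130859 V
Max error = LSB / 2 = 0.01130859 / 2 = 0.0056543 V
Max error = 5.6543 mV

5.6543 mV


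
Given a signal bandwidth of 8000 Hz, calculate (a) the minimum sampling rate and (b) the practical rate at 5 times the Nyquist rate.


By Nyquist theorem, fs_min = 2 * fmax.
fs_min = 2 * 8000 = 16000 Hz
Practical rate = 5 * fs_min = 5 * 16000 = 80000 Hz

fs_min = 16000 Hz, fs_practical = 80000 Hz


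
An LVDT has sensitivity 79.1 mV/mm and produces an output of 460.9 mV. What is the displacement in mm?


Displacement = Vout / sensitivity.
d = 460.9 / 79.1
d = 5.827 mm

5.827 mm


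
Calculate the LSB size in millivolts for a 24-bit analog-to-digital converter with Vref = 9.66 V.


The resolution (LSB) of an ADC is Vref / 2^n.
LSB = 9.66 / 2^24
LSB = 9.66 / 16777216
LSB = 5.8e-07 V = 0.00057578 mV

0.00057578 mV


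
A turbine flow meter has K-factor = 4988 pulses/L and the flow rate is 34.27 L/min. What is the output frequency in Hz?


Frequency = K * Q / 60 (converting L/min to L/s).
f = 4988 * 34.27 / 60
f = 170938.76 / 60
f = 2848.98 Hz

2848.98 Hz


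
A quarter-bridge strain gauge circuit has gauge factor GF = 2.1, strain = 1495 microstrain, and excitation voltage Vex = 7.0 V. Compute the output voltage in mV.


Quarter bridge output: Vout = (GF * epsilon * Vex) / 4.
Vout = (2.1 * 1495e-6 * 7.0) / 4
Vout = 0.0219765 / 4 V
Vout = 0.00549412 V = 5.4941 mV

5.4941 mV


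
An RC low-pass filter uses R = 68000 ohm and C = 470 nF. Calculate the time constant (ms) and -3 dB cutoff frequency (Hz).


Time constant: tau = R * C.
tau = 68000 * 4.70e-07 = 0.03196 s
tau = 31.96 ms
Cutoff frequency: fc = 1 / (2*pi*R*C).
fc = 1 / (2*pi*0.03196) = 4.98 Hz

tau = 31.96 ms, fc = 4.98 Hz


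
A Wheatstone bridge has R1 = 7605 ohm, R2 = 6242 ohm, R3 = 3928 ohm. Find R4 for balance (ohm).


At balance: R1*R4 = R2*R3, so R4 = R2*R3/R1.
R4 = 6242 * 3928 / 7605
R4 = 24518576 / 7605
R4 = 3224.01 ohm

3224.01 ohm


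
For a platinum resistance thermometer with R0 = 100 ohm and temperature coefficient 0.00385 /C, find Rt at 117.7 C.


The RTD equation: Rt = R0 * (1 + alpha * T).
Rt = 100 * (1 + 0.00385 * 117.7)
Rt = 100 * (1 + 0.453145)
Rt = 100 * 1.453145
Rt = 145.315 ohm

145.315 ohm


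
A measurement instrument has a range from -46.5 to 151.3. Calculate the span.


Span = upper range - lower range.
Span = 151.3 - (-46.5)
Span = 197.8

197.8


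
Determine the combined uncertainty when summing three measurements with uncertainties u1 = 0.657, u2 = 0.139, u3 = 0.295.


For a sum of independent quantities, uc = sqrt(u1^2 + u2^2 + u3^2).
uc = sqrt(0.657^2 + 0.139^2 + 0.295^2)
uc = sqrt(0.431649 + 0.019321 + 0.087025)
uc = 0.7335

0.7335


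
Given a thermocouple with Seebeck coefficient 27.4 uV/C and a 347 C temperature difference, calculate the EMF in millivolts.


The thermocouple output V = sensitivity * dT.
V = 27.4 uV/C * 347 C
V = 9507.8 uV
V = 9.508 mV

9.508 mV


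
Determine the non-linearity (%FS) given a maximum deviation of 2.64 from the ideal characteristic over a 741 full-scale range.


Linearity error = (max deviation / full scale) * 100%.
Linearity = (2.64 / 741) * 100
Linearity = 0.356 %FS

0.356 %FS


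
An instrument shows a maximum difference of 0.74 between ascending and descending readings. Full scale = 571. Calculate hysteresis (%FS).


Hysteresis = (max difference / full scale) * 100%.
H = (0.74 / 571) * 100
H = 0.13 %FS

0.13 %FS


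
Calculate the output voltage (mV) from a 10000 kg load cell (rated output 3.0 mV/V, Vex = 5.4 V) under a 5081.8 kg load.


Vout = rated_output * Vex * (load / capacity).
Vout = 3.0 * 5.4 * (5081.8 / 10000)
Vout = 3.0 * 5.4 * 0.50818
Vout = 8.233 mV

8.233 mV


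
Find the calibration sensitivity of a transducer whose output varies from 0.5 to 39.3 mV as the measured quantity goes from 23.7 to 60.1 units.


Sensitivity = (y2 - y1) / (x2 - x1).
S = (39.3 - 0.5) / (60.1 - 23.7)
S = 38.8 / 36.4
S = 1.0659 mV/unit

1.0659 mV/unit


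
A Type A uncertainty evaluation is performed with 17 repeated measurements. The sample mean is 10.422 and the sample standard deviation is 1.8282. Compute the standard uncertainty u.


The standard uncertainty for Type A evaluation is u = s / sqrt(n).
u = 1.8282 / sqrt(17)
u = 1.8282 / 4.1231
u = 0.4434

0.4434


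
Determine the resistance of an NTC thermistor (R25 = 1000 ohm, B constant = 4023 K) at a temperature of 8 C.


NTC thermistor equation: Rt = R25 * exp(B * (1/T - 1/T25)).
T in Kelvin: 281.15 K, T25 = 298.15 K
1/T - 1/T25 = 1/281.15 - 1/298.15 = 0.0002028
B * (1/T - 1/T25) = 4023 * 0.0002028 = 0.8159
Rt = 1000 * exp(0.8159) = 2261.2 ohm

2261.2 ohm


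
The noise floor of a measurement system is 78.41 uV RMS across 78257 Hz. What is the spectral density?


Noise spectral density = Vrms / sqrt(BW).
NSD = 78.41 / sqrt(78257)
NSD = 78.41 / 279.7445
NSD = 0.2803 uV/sqrt(Hz)

0.2803 uV/sqrt(Hz)


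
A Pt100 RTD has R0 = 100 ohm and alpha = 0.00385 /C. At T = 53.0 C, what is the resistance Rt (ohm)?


The RTD equation: Rt = R0 * (1 + alpha * T).
Rt = 100 * (1 + 0.00385 * 53.0)
Rt = 100 * (1 + 0.20405)
Rt = 100 * 1.20405
Rt = 120.405 ohm

120.405 ohm


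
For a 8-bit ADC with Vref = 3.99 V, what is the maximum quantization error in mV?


The maximum quantization error is +/- LSB/2.
LSB = Vref / 2^n = 3.99 / 256 = 0.01558594 V
Max error = LSB / 2 = 0.01558594 / 2 = 0.00779297 V
Max error = 7.793 mV

7.793 mV


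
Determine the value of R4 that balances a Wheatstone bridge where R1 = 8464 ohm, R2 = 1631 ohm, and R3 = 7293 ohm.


At balance: R1*R4 = R2*R3, so R4 = R2*R3/R1.
R4 = 1631 * 7293 / 8464
R4 = 11894883 / 8464
R4 = 1405.35 ohm

1405.35 ohm


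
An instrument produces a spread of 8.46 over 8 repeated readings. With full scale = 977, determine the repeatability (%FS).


Repeatability = (spread / full scale) * 100%.
R = (8.46 / 977) * 100
R = 0.866 %FS

0.866 %FS


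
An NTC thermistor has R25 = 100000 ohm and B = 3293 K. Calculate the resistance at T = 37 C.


NTC thermistor equation: Rt = R25 * exp(B * (1/T - 1/T25)).
T in Kelvin: 310.15 K, T25 = 298.15 K
1/T - 1/T25 = 1/310.15 - 1/298.15 = -0.00012977
B * (1/T - 1/T25) = 3293 * -0.00012977 = -0.4273
Rt = 100000 * exp(-0.4273) = 65224.6 ohm

65224.6 ohm


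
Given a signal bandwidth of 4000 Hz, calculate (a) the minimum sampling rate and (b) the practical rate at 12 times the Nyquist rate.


By Nyquist theorem, fs_min = 2 * fmax.
fs_min = 2 * 4000 = 8000 Hz
Practical rate = 12 * fs_min = 12 * 8000 = 96000 Hz

fs_min = 8000 Hz, fs_practical = 96000 Hz


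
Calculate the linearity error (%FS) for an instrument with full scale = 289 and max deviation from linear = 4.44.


Linearity error = (max deviation / full scale) * 100%.
Linearity = (4.44 / 289) * 100
Linearity = 1.536 %FS

1.536 %FS


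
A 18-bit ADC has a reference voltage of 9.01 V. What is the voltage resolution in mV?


The resolution (LSB) of an ADC is Vref / 2^n.
LSB = 9.01 / 2^18
LSB = 9.01 / 262144
LSB = 3.437e-05 V = 0.03437042 mV

0.03437042 mV


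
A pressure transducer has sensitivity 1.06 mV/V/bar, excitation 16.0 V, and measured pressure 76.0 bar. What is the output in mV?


Output = sensitivity * Vex * P.
Vout = 1.06 * 16.0 * 76.0
Vout = 16.96 * 76.0
Vout = 1288.96 mV

1288.96 mV


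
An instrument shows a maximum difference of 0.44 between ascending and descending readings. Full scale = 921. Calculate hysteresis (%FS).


Hysteresis = (max difference / full scale) * 100%.
H = (0.44 / 921) * 100
H = 0.048 %FS

0.048 %FS


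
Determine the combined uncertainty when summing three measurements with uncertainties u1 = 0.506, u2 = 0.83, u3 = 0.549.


For a sum of independent quantities, uc = sqrt(u1^2 + u2^2 + u3^2).
uc = sqrt(0.506^2 + 0.83^2 + 0.549^2)
uc = sqrt(0.256036 + 0.6889 + 0.301401)
uc = 1.1164

1.1164


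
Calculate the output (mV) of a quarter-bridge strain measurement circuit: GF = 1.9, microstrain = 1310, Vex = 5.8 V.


Quarter bridge output: Vout = (GF * epsilon * Vex) / 4.
Vout = (1.9 * 1310e-6 * 5.8) / 4
Vout = 0.0144362 / 4 V
Vout = 0.00360905 V = 3.609 mV

3.609 mV


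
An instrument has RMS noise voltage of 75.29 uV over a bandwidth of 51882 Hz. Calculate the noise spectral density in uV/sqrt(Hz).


Noise spectral density = Vrms / sqrt(BW).
NSD = 75.29 / sqrt(51882)
NSD = 75.29 / 227.7762
NSD = 0.3305 uV/sqrt(Hz)

0.3305 uV/sqrt(Hz)


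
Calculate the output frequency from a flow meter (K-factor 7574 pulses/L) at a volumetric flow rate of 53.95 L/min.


Frequency = K * Q / 60 (converting L/min to L/s).
f = 7574 * 53.95 / 60
f = 408617.3 / 60
f = 6810.29 Hz

6810.29 Hz


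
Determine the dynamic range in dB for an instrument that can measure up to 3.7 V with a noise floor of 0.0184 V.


Dynamic range = 20 * log10(Vmax / Vnoise).
DR = 20 * log10(3.7 / 0.0184)
DR = 20 * log10(201.09)
DR = 46.07 dB

46.07 dB


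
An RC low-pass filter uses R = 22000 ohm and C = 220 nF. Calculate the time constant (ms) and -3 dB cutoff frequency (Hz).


Time constant: tau = R * C.
tau = 22000 * 2.20e-07 = 0.00484 s
tau = 4.84 ms
Cutoff frequency: fc = 1 / (2*pi*R*C).
fc = 1 / (2*pi*0.00484) = 32.88 Hz

tau = 4.84 ms, fc = 32.88 Hz


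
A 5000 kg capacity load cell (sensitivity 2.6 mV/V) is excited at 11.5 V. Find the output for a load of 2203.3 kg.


Vout = rated_output * Vex * (load / capacity).
Vout = 2.6 * 11.5 * (2203.3 / 5000)
Vout = 2.6 * 11.5 * 0.44066
Vout = 13.176 mV

13.176 mV


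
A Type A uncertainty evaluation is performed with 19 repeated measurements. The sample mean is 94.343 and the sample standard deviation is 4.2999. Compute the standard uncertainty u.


The standard uncertainty for Type A evaluation is u = s / sqrt(n).
u = 4.2999 / sqrt(19)
u = 4.2999 / 4.3589
u = 0.9865

0.9865


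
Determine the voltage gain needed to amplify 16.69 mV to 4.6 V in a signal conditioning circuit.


Gain = Vout / Vin (converting to same units).
G = 4.6 V / 16.69 mV
G = 4600.0 mV / 16.69 mV
G = 275.61

275.61


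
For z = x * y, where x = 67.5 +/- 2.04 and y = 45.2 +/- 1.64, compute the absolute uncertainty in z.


For a product z = x*y, the relative uncertainty is:
uz/z = sqrt((ux/x)^2 + (uy/y)^2)
Relative uncertainties: ux/x = 2.04/67.5 = 0.030222
uy/y = 1.64/45.2 = 0.036283
z = 67.5 * 45.2 = 3051.0
uz = 3051.0 * sqrt(0.030222^2 + 0.036283^2) = 144.072

144.072


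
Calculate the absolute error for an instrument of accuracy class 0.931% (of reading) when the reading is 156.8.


Absolute error = (accuracy% / 100) * reading.
Error = (0.931 / 100) * 156.8
Error = 0.00931 * 156.8
Error = 1.4598

1.4598


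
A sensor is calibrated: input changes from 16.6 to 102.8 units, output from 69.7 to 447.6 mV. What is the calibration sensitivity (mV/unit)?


Sensitivity = (y2 - y1) / (x2 - x1).
S = (447.6 - 69.7) / (102.8 - 16.6)
S = 377.9 / 86.2
S = 4.384 mV/unit

4.384 mV/unit


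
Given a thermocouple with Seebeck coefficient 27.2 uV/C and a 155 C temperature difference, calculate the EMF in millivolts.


The thermocouple output V = sensitivity * dT.
V = 27.2 uV/C * 155 C
V = 4216.0 uV
V = 4.216 mV

4.216 mV


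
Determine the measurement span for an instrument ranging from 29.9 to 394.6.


Span = upper range - lower range.
Span = 394.6 - (29.9)
Span = 364.7

364.7


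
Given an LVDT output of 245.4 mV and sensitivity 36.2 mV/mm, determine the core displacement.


Displacement = Vout / sensitivity.
d = 245.4 / 36.2
d = 6.779 mm

6.779 mm


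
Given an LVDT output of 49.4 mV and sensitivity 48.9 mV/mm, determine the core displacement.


Displacement = Vout / sensitivity.
d = 49.4 / 48.9
d = 1.01 mm

1.01 mm


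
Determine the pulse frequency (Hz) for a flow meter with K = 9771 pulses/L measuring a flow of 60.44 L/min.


Frequency = K * Q / 60 (converting L/min to L/s).
f = 9771 * 60.44 / 60
f = 590559.24 / 60
f = 9842.65 Hz

9842.65 Hz


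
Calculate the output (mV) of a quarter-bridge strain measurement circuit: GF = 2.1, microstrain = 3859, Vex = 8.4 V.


Quarter bridge output: Vout = (GF * epsilon * Vex) / 4.
Vout = (2.1 * 3859e-6 * 8.4) / 4
Vout = 0.06807276 / 4 V
Vout = 0.01701819 V = 17.0182 mV

17.0182 mV


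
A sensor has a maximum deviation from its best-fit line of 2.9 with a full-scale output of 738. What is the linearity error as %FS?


Linearity error = (max deviation / full scale) * 100%.
Linearity = (2.9 / 738) * 100
Linearity = 0.393 %FS

0.393 %FS


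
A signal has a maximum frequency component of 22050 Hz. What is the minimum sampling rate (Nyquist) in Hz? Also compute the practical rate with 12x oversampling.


By Nyquist theorem, fs_min = 2 * fmax.
fs_min = 2 * 22050 = 44100 Hz
Practical rate = 12 * fs_min = 12 * 44100 = 529200 Hz

fs_min = 44100 Hz, fs_practical = 529200 Hz


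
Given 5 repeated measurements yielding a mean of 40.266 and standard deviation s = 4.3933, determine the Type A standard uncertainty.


The standard uncertainty for Type A evaluation is u = s / sqrt(n).
u = 4.3933 / sqrt(5)
u = 4.3933 / 2.2361
u = 1.9647

1.9647


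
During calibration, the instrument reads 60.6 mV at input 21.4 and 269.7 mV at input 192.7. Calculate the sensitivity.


Sensitivity = (y2 - y1) / (x2 - x1).
S = (269.7 - 60.6) / (192.7 - 21.4)
S = 209.1 / 171.3
S = 1.2207 mV/unit

1.2207 mV/unit


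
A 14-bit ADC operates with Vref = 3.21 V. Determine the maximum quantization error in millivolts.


The maximum quantization error is +/- LSB/2.
LSB = Vref / 2^n = 3.21 / 16384 = 0.00019592 V
Max error = LSB / 2 = 0.00019592 / 2 = 9.796e-05 V
Max error = 0.098 mV

0.098 mV


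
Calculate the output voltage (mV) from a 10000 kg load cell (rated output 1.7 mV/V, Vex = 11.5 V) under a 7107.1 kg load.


Vout = rated_output * Vex * (load / capacity).
Vout = 1.7 * 11.5 * (7107.1 / 10000)
Vout = 1.7 * 11.5 * 0.71071
Vout = 13.894 mV

13.894 mV


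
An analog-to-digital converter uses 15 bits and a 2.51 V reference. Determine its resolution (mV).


The resolution (LSB) of an ADC is Vref / 2^n.
LSB = 2.51 / 2^15
LSB = 2.51 / 32768
LSB = 7.66e-05 V = 0.07659912 mV

0.07659912 mV


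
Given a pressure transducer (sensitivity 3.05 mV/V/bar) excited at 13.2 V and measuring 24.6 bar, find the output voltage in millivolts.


Output = sensitivity * Vex * P.
Vout = 3.05 * 13.2 * 24.6
Vout = 40.26 * 24.6
Vout = 990.4 mV

990.4 mV


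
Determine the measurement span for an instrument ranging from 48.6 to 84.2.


Span = upper range - lower range.
Span = 84.2 - (48.6)
Span = 35.6

35.6


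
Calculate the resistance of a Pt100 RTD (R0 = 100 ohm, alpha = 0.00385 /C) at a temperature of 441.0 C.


The RTD equation: Rt = R0 * (1 + alpha * T).
Rt = 100 * (1 + 0.00385 * 441.0)
Rt = 100 * (1 + 1.69785)
Rt = 100 * 2.69785
Rt = 269.785 ohm

269.785 ohm


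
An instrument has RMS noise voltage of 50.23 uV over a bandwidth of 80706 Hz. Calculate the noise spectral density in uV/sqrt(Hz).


Noise spectral density = Vrms / sqrt(BW).
NSD = 50.23 / sqrt(80706)
NSD = 50.23 / 284.088
NSD = 0.1768 uV/sqrt(Hz)

0.1768 uV/sqrt(Hz)


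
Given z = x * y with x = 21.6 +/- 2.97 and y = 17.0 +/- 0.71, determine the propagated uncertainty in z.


For a product z = x*y, the relative uncertainty is:
uz/z = sqrt((ux/x)^2 + (uy/y)^2)
Relative uncertainties: ux/x = 2.97/21.6 = 0.1375
uy/y = 0.71/17.0 = 0.041765
z = 21.6 * 17.0 = 367.2
uz = 367.2 * sqrt(0.1375^2 + 0.041765^2) = 52.768

52.768


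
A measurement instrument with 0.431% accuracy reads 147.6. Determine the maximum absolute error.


Absolute error = (accuracy% / 100) * reading.
Error = (0.431 / 100) * 147.6
Error = 0.00431 * 147.6
Error = 0.6362

0.6362


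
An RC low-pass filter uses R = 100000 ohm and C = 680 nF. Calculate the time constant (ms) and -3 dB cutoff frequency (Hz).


Time constant: tau = R * C.
tau = 100000 * 6.80e-07 = 0.068 s
tau = 68.0 ms
Cutoff frequency: fc = 1 / (2*pi*R*C).
fc = 1 / (2*pi*0.068) = 2.34 Hz

tau = 68.0 ms, fc = 2.34 Hz


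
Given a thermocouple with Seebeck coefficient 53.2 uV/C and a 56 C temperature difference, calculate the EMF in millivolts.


The thermocouple output V = sensitivity * dT.
V = 53.2 uV/C * 56 C
V = 2979.2 uV
V = 2.979 mV

2.979 mV


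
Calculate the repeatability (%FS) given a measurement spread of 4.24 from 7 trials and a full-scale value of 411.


Repeatability = (spread / full scale) * 100%.
R = (4.24 / 411) * 100
R = 1.032 %FS

1.032 %FS


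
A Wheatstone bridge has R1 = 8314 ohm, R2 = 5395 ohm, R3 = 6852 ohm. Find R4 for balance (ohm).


At balance: R1*R4 = R2*R3, so R4 = R2*R3/R1.
R4 = 5395 * 6852 / 8314
R4 = 36966540 / 8314
R4 = 4446.3 ohm

4446.3 ohm


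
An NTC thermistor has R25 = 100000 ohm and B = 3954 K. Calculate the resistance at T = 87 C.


NTC thermistor equation: Rt = R25 * exp(B * (1/T - 1/T25)).
T in Kelvin: 360.15 K, T25 = 298.15 K
1/T - 1/T25 = 1/360.15 - 1/298.15 = -0.0005774
B * (1/T - 1/T25) = 3954 * -0.0005774 = -2.283
Rt = 100000 * exp(-2.283) = 10197.6 ohm

10197.6 ohm


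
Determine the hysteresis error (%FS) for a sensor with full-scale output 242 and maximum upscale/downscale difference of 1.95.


Hysteresis = (max difference / full scale) * 100%.
H = (1.95 / 242) * 100
H = 0.806 %FS

0.806 %FS


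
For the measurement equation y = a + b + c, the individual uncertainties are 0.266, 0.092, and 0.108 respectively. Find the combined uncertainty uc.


For a sum of independent quantities, uc = sqrt(u1^2 + u2^2 + u3^2).
uc = sqrt(0.266^2 + 0.092^2 + 0.108^2)
uc = sqrt(0.070756 + 0.008464 + 0.011664)
uc = 0.3015

0.3015


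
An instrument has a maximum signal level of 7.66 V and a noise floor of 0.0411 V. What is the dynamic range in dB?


Dynamic range = 20 * log10(Vmax / Vnoise).
DR = 20 * log10(7.66 / 0.0411)
DR = 20 * log10(186.37)
DR = 45.41 dB

45.41 dB


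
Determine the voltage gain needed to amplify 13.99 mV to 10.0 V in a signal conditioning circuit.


Gain = Vout / Vin (converting to same units).
G = 10.0 V / 13.99 mV
G = 10000.0 mV / 13.99 mV
G = 714.8

714.8


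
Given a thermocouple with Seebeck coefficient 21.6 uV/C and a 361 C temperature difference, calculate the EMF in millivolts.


The thermocouple output V = sensitivity * dT.
V = 21.6 uV/C * 361 C
V = 7797.6 uV
V = 7.798 mV

7.798 mV


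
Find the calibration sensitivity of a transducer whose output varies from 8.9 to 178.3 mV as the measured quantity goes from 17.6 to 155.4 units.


Sensitivity = (y2 - y1) / (x2 - x1).
S = (178.3 - 8.9) / (155.4 - 17.6)
S = 169.4 / 137.8
S = 1.2293 mV/unit

1.2293 mV/unit


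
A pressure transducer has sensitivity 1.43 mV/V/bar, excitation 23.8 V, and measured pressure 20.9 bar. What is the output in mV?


Output = sensitivity * Vex * P.
Vout = 1.43 * 23.8 * 20.9
Vout = 34.034 * 20.9
Vout = 711.31 mV

711.31 mV


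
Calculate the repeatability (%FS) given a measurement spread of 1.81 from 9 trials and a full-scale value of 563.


Repeatability = (spread / full scale) * 100%.
R = (1.81 / 563) * 100
R = 0.321 %FS

0.321 %FS


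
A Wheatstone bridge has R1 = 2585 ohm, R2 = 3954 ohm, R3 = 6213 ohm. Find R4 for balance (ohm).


At balance: R1*R4 = R2*R3, so R4 = R2*R3/R1.
R4 = 3954 * 6213 / 2585
R4 = 24566202 / 2585
R4 = 9503.37 ohm

9503.37 ohm


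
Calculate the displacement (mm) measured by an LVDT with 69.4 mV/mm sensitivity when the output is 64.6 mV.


Displacement = Vout / sensitivity.
d = 64.6 / 69.4
d = 0.931 mm

0.931 mm


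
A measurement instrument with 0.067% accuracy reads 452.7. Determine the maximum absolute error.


Absolute error = (accuracy% / 100) * reading.
Error = (0.067 / 100) * 452.7
Error = 0.00067 * 452.7
Error = 0.3033

0.3033


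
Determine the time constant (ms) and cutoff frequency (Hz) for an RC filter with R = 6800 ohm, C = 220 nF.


Time constant: tau = R * C.
tau = 6800 * 2.20e-07 = 0.001496 s
tau = 1.496 ms
Cutoff frequency: fc = 1 / (2*pi*R*C).
fc = 1 / (2*pi*0.001496) = 106.39 Hz

tau = 1.496 ms, fc = 106.39 Hz


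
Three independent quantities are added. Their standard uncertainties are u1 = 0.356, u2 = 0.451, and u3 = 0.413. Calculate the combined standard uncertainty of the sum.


For a sum of independent quantities, uc = sqrt(u1^2 + u2^2 + u3^2).
uc = sqrt(0.356^2 + 0.451^2 + 0.413^2)
uc = sqrt(0.126736 + 0.203401 + 0.170569)
uc = 0.7076

0.7076


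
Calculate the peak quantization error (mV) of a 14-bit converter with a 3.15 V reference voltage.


The maximum quantization error is +/- LSB/2.
LSB = Vref / 2^n = 3.15 / 16384 = 0.00019226 V
Max error = LSB / 2 = 0.00019226 / 2 = 9.613e-05 V
Max error = 0.0961 mV

0.0961 mV


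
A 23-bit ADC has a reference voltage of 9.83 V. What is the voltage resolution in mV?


The resolution (LSB) of an ADC is Vref / 2^n.
LSB = 9.83 / 2^23
LSB = 9.83 / 8388608
LSB = 1.17e-06 V = 0.00117183 mV

0.00117183 mV


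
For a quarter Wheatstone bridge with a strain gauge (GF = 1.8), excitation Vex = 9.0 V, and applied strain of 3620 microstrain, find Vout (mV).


Quarter bridge output: Vout = (GF * epsilon * Vex) / 4.
Vout = (1.8 * 3620e-6 * 9.0) / 4
Vout = 0.058644 / 4 V
Vout = 0.014661 V = 14.661 mV

14.661 mV


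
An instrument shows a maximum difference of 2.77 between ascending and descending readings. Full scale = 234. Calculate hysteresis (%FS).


Hysteresis = (max difference / full scale) * 100%.
H = (2.77 / 234) * 100
H = 1.184 %FS

1.184 %FS


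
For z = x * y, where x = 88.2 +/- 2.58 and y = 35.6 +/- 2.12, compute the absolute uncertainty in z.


For a product z = x*y, the relative uncertainty is:
uz/z = sqrt((ux/x)^2 + (uy/y)^2)
Relative uncertainties: ux/x = 2.58/88.2 = 0.029252
uy/y = 2.12/35.6 = 0.059551
z = 88.2 * 35.6 = 3139.9
uz = 3139.9 * sqrt(0.029252^2 + 0.059551^2) = 208.324

208.324


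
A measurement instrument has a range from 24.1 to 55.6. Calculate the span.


Span = upper range - lower range.
Span = 55.6 - (24.1)
Span = 31.5

31.5


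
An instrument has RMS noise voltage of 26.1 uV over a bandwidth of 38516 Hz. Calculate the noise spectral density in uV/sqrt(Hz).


Noise spectral density = Vrms / sqrt(BW).
NSD = 26.1 / sqrt(38516)
NSD = 26.1 / 196.2549
NSD = 0.133 uV/sqrt(Hz)

0.133 uV/sqrt(Hz)


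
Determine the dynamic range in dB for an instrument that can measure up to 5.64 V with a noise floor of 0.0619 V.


Dynamic range = 20 * log10(Vmax / Vnoise).
DR = 20 * log10(5.64 / 0.0619)
DR = 20 * log10(91.11)
DR = 39.19 dB

39.19 dB


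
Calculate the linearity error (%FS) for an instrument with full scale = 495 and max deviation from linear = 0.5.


Linearity error = (max deviation / full scale) * 100%.
Linearity = (0.5 / 495) * 100
Linearity = 0.101 %FS

0.101 %FS


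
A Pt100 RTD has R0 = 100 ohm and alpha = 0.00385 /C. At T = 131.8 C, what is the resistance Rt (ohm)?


The RTD equation: Rt = R0 * (1 + alpha * T).
Rt = 100 * (1 + 0.00385 * 131.8)
Rt = 100 * (1 + 0.50743)
Rt = 100 * 1.50743
Rt = 150.743 ohm

150.743 ohm


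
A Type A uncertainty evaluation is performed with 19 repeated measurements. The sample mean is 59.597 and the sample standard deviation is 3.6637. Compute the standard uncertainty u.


The standard uncertainty for Type A evaluation is u = s / sqrt(n).
u = 3.6637 / sqrt(19)
u = 3.6637 / 4.3589
u = 0.8405

0.8405


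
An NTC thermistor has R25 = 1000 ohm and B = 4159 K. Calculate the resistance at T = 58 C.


NTC thermistor equation: Rt = R25 * exp(B * (1/T - 1/T25)).
T in Kelvin: 331.15 K, T25 = 298.15 K
1/T - 1/T25 = 1/331.15 - 1/298.15 = -0.00033424
B * (1/T - 1/T25) = 4159 * -0.00033424 = -1.3901
Rt = 1000 * exp(-1.3901) = 249.1 ohm

249.1 ohm


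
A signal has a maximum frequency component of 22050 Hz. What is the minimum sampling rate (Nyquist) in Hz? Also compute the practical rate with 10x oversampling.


By Nyquist theorem, fs_min = 2 * fmax.
fs_min = 2 * 22050 = 44100 Hz
Practical rate = 10 * fs_min = 10 * 44100 = 441000 Hz

fs_min = 44100 Hz, fs_practical = 441000 Hz


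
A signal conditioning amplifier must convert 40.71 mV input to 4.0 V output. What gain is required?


Gain = Vout / Vin (converting to same units).
G = 4.0 V / 40.71 mV
G = 4000.0 mV / 40.71 mV
G = 98.26

98.26


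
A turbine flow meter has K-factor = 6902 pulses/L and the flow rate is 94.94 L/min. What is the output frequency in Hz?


Frequency = K * Q / 60 (converting L/min to L/s).
f = 6902 * 94.94 / 60
f = 655275.88 / 60
f = 10921.26 Hz

10921.26 Hz


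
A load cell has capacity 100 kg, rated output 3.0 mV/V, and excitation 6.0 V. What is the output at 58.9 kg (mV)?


Vout = rated_output * Vex * (load / capacity).
Vout = 3.0 * 6.0 * (58.9 / 100)
Vout = 3.0 * 6.0 * 0.589
Vout = 10.602 mV

10.602 mV


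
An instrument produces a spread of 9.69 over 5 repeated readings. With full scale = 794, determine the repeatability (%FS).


Repeatability = (spread / full scale) * 100%.
R = (9.69 / 794) * 100
R = 1.22 %FS

1.22 %FS


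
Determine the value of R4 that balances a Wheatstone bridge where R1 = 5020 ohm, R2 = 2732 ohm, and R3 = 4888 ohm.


At balance: R1*R4 = R2*R3, so R4 = R2*R3/R1.
R4 = 2732 * 4888 / 5020
R4 = 13354016 / 5020
R4 = 2660.16 ohm

2660.16 ohm


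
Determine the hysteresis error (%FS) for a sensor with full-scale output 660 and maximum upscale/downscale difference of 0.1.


Hysteresis = (max difference / full scale) * 100%.
H = (0.1 / 660) * 100
H = 0.015 %FS

0.015 %FS
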